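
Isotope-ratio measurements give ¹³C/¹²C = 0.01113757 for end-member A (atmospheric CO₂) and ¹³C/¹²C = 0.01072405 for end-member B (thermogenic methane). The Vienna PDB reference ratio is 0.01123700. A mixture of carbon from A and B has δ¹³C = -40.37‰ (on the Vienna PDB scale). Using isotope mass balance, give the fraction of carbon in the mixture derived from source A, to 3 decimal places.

0.143

δ_A = (0.01113757/0.01123700 − 1)×1000 = (0.991152 − 1)×1000 = -8.848‰
δ_B = (0.01072405/0.01123700 − 1)×1000 = (0.954352 − 1)×1000 = -45.648‰
f_A = (δ_mix − δ_B)/(δ_A − δ_B) = (-40.37 − (-45.648))/(-8.848 − (-45.648))
f_A = 5.278 / 36.800 = 0.1434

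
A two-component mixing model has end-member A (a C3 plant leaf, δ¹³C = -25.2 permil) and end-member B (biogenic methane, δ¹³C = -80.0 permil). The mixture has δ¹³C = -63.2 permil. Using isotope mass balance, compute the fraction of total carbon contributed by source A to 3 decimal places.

0.307

δ_mix = f_A·δ_A + (1 − f_A)·δ_B  ⇒  f_A = (δ_mix − δ_B)/(δ_A − δ_B)
f_A = (-63.2 − (-80.0)) / (-25.2 − (-80.0))
f_A = 16.8 / 54.8 = 0.3066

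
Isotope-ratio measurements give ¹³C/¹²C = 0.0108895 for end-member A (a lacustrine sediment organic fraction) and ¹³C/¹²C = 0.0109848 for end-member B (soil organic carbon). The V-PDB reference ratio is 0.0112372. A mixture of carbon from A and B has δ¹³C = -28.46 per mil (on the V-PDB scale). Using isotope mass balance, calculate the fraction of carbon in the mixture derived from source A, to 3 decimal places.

0.707

δ_A = (0.0108895/0.0112372 − 1)×1000 = (0.969058 − 1)×1000 = -30.942 per mil
δ_B = (0.0109848/0.0112372 − 1)×1000 = (0.977539 − 1)×1000 = -22.461 per mil
f_A = (δ_mix − δ_B)/(δ_A − δ_B) = (-28.46 − (-22.461))/(-30.942 − (-22.461))
f_A = -5.999 / -8.481 = 0.7074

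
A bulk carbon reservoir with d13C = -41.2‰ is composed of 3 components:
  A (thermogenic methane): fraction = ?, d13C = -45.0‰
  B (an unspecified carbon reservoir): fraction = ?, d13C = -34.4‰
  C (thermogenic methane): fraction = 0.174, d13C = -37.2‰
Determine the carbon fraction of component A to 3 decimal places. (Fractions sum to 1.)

Let f_A and f_B be the unknown fractions; fractions sum to 1 so f_A + f_B = 0.826.
Mass balance: Σ fᵢ·δᵢ = δ_bulk ⇒ f_A·(-45.0) + f_B·(-34.4) = -41.2 − (-6.473) = -34.727
Substitute f_B = 0.826 − f_A:
f_A·(-45.0 − -34.4) = -34.727 − 0.826×(-34.4) = -6.313
f_A = -6.313 / -10.6 = 0.5955

0.596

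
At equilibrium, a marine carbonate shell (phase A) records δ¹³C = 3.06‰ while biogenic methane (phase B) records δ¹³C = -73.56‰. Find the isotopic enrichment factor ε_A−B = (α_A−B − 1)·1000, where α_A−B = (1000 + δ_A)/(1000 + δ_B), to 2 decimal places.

82.70‰

α_A−B = (1000 + 3.06) / (1000 + -73.56) = 1003.06 / 926.44 = 1.082704
ε_A−B = (1.082704 − 1) × 1000 = 82.704‰
(The approximation ε ≈ δ_A − δ_B would give 76.62‰.)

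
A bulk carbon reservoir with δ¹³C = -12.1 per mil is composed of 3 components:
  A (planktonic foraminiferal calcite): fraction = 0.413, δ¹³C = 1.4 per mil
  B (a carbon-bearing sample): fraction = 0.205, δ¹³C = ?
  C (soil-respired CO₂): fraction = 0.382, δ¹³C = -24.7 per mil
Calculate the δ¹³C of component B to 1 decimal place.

-15.8 per mil

Isotope mass balance: δ_bulk = Σ fᵢ·δᵢ.
-12.1 = 0.413×(1.4) + 0.205×δ_B + 0.382×(-24.7)
0.205·δ_B = -12.1 − (-8.857) = -3.243
δ_B = -3.243 / 0.205 = -15.82 per mil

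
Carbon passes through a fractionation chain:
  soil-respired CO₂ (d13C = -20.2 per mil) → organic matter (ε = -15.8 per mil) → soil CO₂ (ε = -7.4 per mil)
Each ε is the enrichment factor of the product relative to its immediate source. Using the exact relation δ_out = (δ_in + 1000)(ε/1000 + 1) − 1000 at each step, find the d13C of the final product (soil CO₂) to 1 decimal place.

step 1: δ = (-20.20 + 1000)·(-15.8/1000 + 1) − 1000 = -35.68 per mil
step 2: δ = (-35.68 + 1000)·(-7.4/1000 + 1) − 1000 = -42.82 per mil

-42.8 per mil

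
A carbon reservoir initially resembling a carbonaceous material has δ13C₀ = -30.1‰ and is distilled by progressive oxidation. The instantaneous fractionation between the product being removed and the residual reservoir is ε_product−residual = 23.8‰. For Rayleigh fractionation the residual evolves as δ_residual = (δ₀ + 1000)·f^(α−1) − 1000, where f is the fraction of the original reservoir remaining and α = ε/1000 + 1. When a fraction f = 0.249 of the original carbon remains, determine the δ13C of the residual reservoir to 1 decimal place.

Rayleigh residual: δ_res = (δ₀ + 1000)·f^(α−1) − 1000
α = ε/1000 + 1 = 1.02380, so α − 1 = 0.02380
f^(α−1) = 0.249^(0.02380) = 0.967452
δ_res = (-30.1 + 1000) × 0.967452 − 1000 = 938.332 − 1000 = -61.67‰

-61.7‰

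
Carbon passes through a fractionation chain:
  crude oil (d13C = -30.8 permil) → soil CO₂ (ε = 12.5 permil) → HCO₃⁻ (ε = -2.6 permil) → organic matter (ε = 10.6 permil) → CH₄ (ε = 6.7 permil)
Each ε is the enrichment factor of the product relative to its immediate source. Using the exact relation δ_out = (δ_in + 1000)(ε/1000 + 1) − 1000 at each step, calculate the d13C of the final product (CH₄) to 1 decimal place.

-4.2 permil

step 1: δ = (-30.80 + 1000)·(12.5/1000 + 1) − 1000 = -18.68 permil
step 2: δ = (-18.68 + 1000)·(-2.6/1000 + 1) − 1000 = -21.24 permil
step 3: δ = (-21.24 + 1000)·(10.6/1000 + 1) − 1000 = -10.86 permil
step 4: δ = (-10.86 + 1000)·(6.7/1000 + 1) − 1000 = -4.23 permil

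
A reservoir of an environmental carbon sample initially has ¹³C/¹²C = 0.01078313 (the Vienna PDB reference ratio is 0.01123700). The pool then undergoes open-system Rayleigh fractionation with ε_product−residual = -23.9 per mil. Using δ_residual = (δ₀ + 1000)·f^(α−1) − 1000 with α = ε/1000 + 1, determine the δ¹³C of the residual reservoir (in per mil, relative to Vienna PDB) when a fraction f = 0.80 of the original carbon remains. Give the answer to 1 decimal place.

δ₀ = (0.01078313/0.01123700 − 1)×1000 = (0.959609 − 1)×1000 = -40.391 per mil
α − 1 = ε/1000 = -0.0239
f^(α−1) = 0.80^(-0.0239) = 1.005347
δ_res = (-40.391 + 1000) × 1.005347 − 1000 = 964.741 − 1000 = -35.26 per mil

-35.3 per mil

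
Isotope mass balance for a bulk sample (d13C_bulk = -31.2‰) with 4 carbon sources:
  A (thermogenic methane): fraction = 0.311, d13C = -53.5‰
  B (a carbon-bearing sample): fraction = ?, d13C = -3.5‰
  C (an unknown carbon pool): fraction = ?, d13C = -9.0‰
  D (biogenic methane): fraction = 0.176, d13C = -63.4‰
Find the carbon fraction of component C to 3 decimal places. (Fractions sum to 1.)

0.292

Let f_C and f_B be the unknown fractions; fractions sum to 1 so f_C + f_B = 0.513.
Mass balance: Σ fᵢ·δᵢ = δ_bulk ⇒ f_C·(-9.0) + f_B·(-3.5) = -31.2 − (-27.797) = -3.403
Substitute f_B = 0.513 − f_C:
f_C·(-9.0 − -3.5) = -3.403 − 0.513×(-3.5) = -1.608
f_C = -1.608 / -5.5 = 0.2923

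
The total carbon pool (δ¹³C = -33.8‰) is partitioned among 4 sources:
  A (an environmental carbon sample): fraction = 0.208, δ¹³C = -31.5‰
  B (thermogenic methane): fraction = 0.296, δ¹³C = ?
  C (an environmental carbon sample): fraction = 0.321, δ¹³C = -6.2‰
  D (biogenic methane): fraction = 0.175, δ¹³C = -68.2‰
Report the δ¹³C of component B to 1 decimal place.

Isotope mass balance: δ_bulk = Σ fᵢ·δᵢ.
-33.8 = 0.208×(-31.5) + 0.296×δ_B + 0.321×(-6.2) + 0.175×(-68.2)
0.296·δ_B = -33.8 − (-20.477) = -13.323
δ_B = -13.323 / 0.296 = -45.01‰

-45.0‰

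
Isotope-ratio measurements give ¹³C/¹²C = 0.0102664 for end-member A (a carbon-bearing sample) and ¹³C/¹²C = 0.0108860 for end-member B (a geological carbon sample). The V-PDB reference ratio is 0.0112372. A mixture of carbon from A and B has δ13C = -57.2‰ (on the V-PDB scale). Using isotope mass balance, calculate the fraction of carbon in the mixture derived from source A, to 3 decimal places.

δ_A = (0.0102664/0.0112372 − 1)×1000 = (0.913608 − 1)×1000 = -86.392‰
δ_B = (0.0108860/0.0112372 − 1)×1000 = (0.968747 − 1)×1000 = -31.253‰
f_A = (δ_mix − δ_B)/(δ_A − δ_B) = (-57.2 − (-31.253))/(-86.392 − (-31.253))
f_A = -25.947 / -55.138 = 0.4706

0.471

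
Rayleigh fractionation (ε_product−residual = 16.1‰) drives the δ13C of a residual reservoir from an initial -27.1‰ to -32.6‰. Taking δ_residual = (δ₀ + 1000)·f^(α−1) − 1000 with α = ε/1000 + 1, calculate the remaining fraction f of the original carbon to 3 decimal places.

α − 1 = ε/1000 = 0.0161
(δ_res + 1000)/(δ₀ + 1000) = (-32.6 + 1000)/(-27.1 + 1000) = 967.4/972.9 = 0.994347
f = 0.994347^(1/0.0161) = exp(ln(0.994347)/0.0161) = exp(-0.00567/0.0161)
f = exp(-0.3521) = 0.7032

0.703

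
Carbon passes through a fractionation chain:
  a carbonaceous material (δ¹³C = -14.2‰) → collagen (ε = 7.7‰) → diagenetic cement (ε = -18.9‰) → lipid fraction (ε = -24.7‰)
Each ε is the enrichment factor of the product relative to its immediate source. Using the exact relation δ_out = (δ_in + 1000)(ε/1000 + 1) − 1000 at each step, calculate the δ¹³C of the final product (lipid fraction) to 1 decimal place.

step 1: δ = (-14.20 + 1000)·(7.7/1000 + 1) − 1000 = -6.61‰
step 2: δ = (-6.61 + 1000)·(-18.9/1000 + 1) − 1000 = -25.38‰
step 3: δ = (-25.38 + 1000)·(-24.7/1000 + 1) − 1000 = -49.46‰

-49.5‰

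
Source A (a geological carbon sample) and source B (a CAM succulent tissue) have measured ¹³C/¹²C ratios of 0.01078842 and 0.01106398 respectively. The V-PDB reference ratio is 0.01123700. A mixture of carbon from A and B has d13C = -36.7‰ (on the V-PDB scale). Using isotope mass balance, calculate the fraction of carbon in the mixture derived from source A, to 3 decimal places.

δ_A = (0.01078842/0.01123700 − 1)×1000 = (0.960080 − 1)×1000 = -39.920‰
δ_B = (0.01106398/0.01123700 − 1)×1000 = (0.984603 − 1)×1000 = -15.397‰
f_A = (δ_mix − δ_B)/(δ_A − δ_B) = (-36.7 − (-15.397))/(-39.920 − (-15.397))
f_A = -21.303 / -24.523 = 0.8687

0.869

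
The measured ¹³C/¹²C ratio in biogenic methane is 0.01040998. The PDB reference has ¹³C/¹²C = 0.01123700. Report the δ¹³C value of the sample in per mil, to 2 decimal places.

-73.60 per mil

δ¹³C = (R_sample / R_standard − 1) × 1000
R_sample / R_standard = 0.01040998 / 0.01123700 = 0.926402
δ¹³C = (0.926402 − 1) × 1000 = -73.598 per mil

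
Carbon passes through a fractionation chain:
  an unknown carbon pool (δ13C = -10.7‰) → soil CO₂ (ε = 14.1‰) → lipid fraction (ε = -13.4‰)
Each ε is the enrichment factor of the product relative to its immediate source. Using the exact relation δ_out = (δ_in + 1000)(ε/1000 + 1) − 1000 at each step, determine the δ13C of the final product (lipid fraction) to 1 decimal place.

-10.2‰

step 1: δ = (-10.70 + 1000)·(14.1/1000 + 1) − 1000 = 3.25‰
step 2: δ = (3.25 + 1000)·(-13.4/1000 + 1) − 1000 = -10.19‰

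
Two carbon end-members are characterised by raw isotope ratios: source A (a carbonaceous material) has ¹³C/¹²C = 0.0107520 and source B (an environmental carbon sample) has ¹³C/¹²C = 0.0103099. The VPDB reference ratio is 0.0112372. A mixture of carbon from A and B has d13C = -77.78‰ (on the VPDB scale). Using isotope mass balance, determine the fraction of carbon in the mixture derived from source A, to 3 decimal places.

0.120

δ_A = (0.0107520/0.0112372 − 1)×1000 = (0.956822 − 1)×1000 = -43.178‰
δ_B = (0.0103099/0.0112372 − 1)×1000 = (0.917479 − 1)×1000 = -82.521‰
f_A = (δ_mix − δ_B)/(δ_A − δ_B) = (-77.78 − (-82.521))/(-43.178 − (-82.521))
f_A = 4.741 / 39.343 = 0.1205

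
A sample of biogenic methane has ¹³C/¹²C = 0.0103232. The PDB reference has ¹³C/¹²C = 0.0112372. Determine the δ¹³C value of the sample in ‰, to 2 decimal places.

δ¹³C = (R_sample / R_standard − 1) × 1000
R_sample / R_standard = 0.0103232 / 0.0112372 = 0.918663
δ¹³C = (0.918663 − 1) × 1000 = -81.337‰

-81.34‰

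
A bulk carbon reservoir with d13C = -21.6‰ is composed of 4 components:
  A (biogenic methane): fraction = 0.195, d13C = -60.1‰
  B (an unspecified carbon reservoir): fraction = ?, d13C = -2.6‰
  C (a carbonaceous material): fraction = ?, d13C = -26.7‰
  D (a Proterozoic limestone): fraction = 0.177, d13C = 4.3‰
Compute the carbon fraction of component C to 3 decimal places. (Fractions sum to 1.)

0.374

Let f_C and f_B be the unknown fractions; fractions sum to 1 so f_C + f_B = 0.628.
Mass balance: Σ fᵢ·δᵢ = δ_bulk ⇒ f_C·(-26.7) + f_B·(-2.6) = -21.6 − (-10.958) = -10.642
Substitute f_B = 0.628 − f_C:
f_C·(-26.7 − -2.6) = -10.642 − 0.628×(-2.6) = -9.009
f_C = -9.009 / -24.1 = 0.3738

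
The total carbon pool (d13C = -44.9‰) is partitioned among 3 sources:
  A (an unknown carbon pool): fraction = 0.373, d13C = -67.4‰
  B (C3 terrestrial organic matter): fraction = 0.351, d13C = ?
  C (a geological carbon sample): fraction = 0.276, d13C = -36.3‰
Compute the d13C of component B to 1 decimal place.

Isotope mass balance: δ_bulk = Σ fᵢ·δᵢ.
-44.9 = 0.373×(-67.4) + 0.351×δ_B + 0.276×(-36.3)
0.351·δ_B = -44.9 − (-35.159) = -9.741
δ_B = -9.741 / 0.351 = -27.75‰

-27.8‰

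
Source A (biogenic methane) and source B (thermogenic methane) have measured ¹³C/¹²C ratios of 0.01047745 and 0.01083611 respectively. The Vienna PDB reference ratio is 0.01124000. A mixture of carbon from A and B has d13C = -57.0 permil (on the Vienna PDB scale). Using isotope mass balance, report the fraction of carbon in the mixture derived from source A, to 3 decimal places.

δ_A = (0.01047745/0.01124000 − 1)×1000 = (0.932157 − 1)×1000 = -67.843 permil
δ_B = (0.01083611/0.01124000 − 1)×1000 = (0.964067 − 1)×1000 = -35.933 permil
f_A = (δ_mix − δ_B)/(δ_A − δ_B) = (-57.0 − (-35.933))/(-67.843 − (-35.933))
f_A = -21.067 / -31.909 = 0.6602

0.660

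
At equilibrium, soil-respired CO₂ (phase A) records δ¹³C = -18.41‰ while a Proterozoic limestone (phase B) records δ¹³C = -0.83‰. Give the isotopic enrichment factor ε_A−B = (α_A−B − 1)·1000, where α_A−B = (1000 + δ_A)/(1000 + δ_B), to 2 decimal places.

α_A−B = (1000 + -18.41) / (1000 + -0.83) = 981.59 / 999.17 = 0.982405
ε_A−B = (0.982405 − 1) × 1000 = -17.595‰
(The approximation ε ≈ δ_A − δ_B would give -17.58‰.)

-17.59‰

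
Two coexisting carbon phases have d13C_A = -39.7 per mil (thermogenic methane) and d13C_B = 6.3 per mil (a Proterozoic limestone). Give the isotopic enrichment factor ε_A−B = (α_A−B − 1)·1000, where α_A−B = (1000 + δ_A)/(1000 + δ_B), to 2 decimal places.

-45.71 per mil

α_A−B = (1000 + -39.7) / (1000 + 6.3) = 960.3 / 1006.3 = 0.954288
ε_A−B = (0.954288 − 1) × 1000 = -45.712 per mil
(The approximation ε ≈ δ_A − δ_B would give -46.0 per mil.)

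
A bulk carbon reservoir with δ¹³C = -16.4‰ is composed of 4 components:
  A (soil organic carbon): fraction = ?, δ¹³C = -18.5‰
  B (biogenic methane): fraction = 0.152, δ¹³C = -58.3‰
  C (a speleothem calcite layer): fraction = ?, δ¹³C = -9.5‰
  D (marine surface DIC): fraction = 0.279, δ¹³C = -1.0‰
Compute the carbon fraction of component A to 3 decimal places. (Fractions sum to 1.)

0.206

Let f_A and f_C be the unknown fractions; fractions sum to 1 so f_A + f_C = 0.569.
Mass balance: Σ fᵢ·δᵢ = δ_bulk ⇒ f_A·(-18.5) + f_C·(-9.5) = -16.4 − (-9.141) = -7.259
Substitute f_C = 0.569 − f_A:
f_A·(-18.5 − -9.5) = -7.259 − 0.569×(-9.5) = -1.854
f_A = -1.854 / -9.0 = 0.2060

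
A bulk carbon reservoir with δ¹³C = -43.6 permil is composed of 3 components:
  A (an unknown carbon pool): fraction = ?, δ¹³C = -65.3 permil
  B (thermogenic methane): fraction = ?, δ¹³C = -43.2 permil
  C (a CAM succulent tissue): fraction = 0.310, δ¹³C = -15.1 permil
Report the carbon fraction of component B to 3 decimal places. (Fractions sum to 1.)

Let f_B and f_A be the unknown fractions; fractions sum to 1 so f_B + f_A = 0.690.
Mass balance: Σ fᵢ·δᵢ = δ_bulk ⇒ f_B·(-43.2) + f_A·(-65.3) = -43.6 − (-4.681) = -38.919
Substitute f_A = 0.690 − f_B:
f_B·(-43.2 − -65.3) = -38.919 − 0.690×(-65.3) = 6.138
f_B = 6.138 / 22.1 = 0.2777

0.278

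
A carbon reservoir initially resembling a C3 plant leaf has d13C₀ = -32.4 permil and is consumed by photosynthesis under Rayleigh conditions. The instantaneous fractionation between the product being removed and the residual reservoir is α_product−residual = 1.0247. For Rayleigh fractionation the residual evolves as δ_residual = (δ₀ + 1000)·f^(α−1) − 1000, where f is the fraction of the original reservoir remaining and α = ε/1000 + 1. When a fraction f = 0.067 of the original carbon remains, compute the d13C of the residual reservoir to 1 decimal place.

Rayleigh residual: δ_res = (δ₀ + 1000)·f^(α−1) − 1000
α − 1 = 0.02470
f^(α−1) = 0.067^(0.02470) = 0.935414
δ_res = (-32.4 + 1000) × 0.935414 − 1000 = 905.107 − 1000 = -94.89 permil

-94.9 permil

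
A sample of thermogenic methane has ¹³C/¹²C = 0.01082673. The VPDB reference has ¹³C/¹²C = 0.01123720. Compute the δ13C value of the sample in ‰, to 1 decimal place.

δ13C = (R_sample / R_standard − 1) × 1000
R_sample / R_standard = 0.01082673 / 0.01123720 = 0.963472
δ13C = (0.963472 − 1) × 1000 = -36.53‰

-36.5‰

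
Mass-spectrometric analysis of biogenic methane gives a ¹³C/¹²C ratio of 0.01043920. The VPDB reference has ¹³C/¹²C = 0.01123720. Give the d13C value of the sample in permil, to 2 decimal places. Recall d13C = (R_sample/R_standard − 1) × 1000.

-71.01 permil

d13C = (R_sample / R_standard − 1) × 1000
R_sample / R_standard = 0.01043920 / 0.01123720 = 0.928986
d13C = (0.928986 − 1) × 1000 = -71.014 permil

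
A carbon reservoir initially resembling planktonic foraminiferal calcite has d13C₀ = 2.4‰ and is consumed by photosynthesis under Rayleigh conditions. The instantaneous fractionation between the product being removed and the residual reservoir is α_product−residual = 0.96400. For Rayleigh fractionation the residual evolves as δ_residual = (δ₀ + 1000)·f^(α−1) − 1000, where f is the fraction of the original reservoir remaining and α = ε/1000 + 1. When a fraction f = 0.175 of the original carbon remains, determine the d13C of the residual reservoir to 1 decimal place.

Rayleigh residual: δ_res = (δ₀ + 1000)·f^(α−1) − 1000
α − 1 = -0.03600
f^(α−1) = 0.175^(-0.03600) = 1.064757
δ_res = (2.4 + 1000) × 1.064757 − 1000 = 1067.313 − 1000 = 67.31‰

67.3‰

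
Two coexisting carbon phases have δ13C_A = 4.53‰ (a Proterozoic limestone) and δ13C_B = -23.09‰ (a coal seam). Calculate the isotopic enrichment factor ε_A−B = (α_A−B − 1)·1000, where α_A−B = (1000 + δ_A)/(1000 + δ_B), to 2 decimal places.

28.27‰

α_A−B = (1000 + 4.53) / (1000 + -23.09) = 1004.53 / 976.91 = 1.028273
ε_A−B = (1.028273 − 1) × 1000 = 28.273‰
(The approximation ε ≈ δ_A − δ_B would give 27.62‰.)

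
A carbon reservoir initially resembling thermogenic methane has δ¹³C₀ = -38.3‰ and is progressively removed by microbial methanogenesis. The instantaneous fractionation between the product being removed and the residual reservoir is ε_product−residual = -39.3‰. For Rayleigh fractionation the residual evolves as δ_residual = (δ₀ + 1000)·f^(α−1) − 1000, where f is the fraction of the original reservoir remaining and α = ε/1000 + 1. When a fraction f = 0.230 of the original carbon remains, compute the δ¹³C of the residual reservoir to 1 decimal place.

18.9‰

Rayleigh residual: δ_res = (δ₀ + 1000)·f^(α−1) − 1000
α = ε/1000 + 1 = 0.96070, so α − 1 = -0.03930
f^(α−1) = 0.230^(-0.03930) = 1.059459
δ_res = (-38.3 + 1000) × 1.059459 − 1000 = 1018.882 − 1000 = 18.88‰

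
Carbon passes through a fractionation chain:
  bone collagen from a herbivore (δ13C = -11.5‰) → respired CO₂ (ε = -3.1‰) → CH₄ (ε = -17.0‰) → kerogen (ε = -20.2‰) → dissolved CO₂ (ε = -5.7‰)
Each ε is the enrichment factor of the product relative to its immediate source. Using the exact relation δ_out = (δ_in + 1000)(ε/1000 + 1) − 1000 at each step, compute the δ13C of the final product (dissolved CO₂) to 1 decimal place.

-56.3‰

step 1: δ = (-11.50 + 1000)·(-3.1/1000 + 1) − 1000 = -14.56‰
step 2: δ = (-14.56 + 1000)·(-17.0/1000 + 1) − 1000 = -31.32‰
step 3: δ = (-31.32 + 1000)·(-20.2/1000 + 1) − 1000 = -50.88‰
step 4: δ = (-50.88 + 1000)·(-5.7/1000 + 1) − 1000 = -56.29‰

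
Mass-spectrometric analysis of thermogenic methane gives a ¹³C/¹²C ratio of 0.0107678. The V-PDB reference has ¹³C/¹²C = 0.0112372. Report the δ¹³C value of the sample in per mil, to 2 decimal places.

δ¹³C = (R_sample / R_standard − 1) × 1000
R_sample / R_standard = 0.0107678 / 0.0112372 = 0.958228
δ¹³C = (0.958228 − 1) × 1000 = -41.772 per mil

-41.77 per mil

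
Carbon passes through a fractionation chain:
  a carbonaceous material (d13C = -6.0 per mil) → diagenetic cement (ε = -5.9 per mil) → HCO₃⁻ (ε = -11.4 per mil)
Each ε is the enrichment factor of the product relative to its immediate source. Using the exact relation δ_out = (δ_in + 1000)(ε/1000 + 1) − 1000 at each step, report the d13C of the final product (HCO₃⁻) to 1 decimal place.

-23.1 per mil

step 1: δ = (-6.00 + 1000)·(-5.9/1000 + 1) − 1000 = -11.86 per mil
step 2: δ = (-11.86 + 1000)·(-11.4/1000 + 1) − 1000 = -23.13 per mil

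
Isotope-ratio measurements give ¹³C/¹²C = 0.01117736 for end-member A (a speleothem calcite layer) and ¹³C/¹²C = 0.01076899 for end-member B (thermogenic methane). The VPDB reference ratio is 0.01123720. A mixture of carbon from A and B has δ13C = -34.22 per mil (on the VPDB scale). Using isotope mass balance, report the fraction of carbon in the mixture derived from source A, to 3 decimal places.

δ_A = (0.01117736/0.01123720 − 1)×1000 = (0.994675 − 1)×1000 = -5.325 per mil
δ_B = (0.01076899/0.01123720 − 1)×1000 = (0.958334 − 1)×1000 = -41.666 per mil
f_A = (δ_mix − δ_B)/(δ_A − δ_B) = (-34.22 − (-41.666))/(-5.325 − (-41.666))
f_A = 7.446 / 36.341 = 0.2049

0.205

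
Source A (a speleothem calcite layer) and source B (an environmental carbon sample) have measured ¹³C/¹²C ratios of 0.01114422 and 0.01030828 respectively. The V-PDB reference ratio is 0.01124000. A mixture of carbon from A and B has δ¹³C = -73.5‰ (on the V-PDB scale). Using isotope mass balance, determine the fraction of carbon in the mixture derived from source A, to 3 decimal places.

0.126

δ_A = (0.01114422/0.01124000 − 1)×1000 = (0.991479 − 1)×1000 = -8.521‰
δ_B = (0.01030828/0.01124000 − 1)×1000 = (0.917107 − 1)×1000 = -82.893‰
f_A = (δ_mix − δ_B)/(δ_A − δ_B) = (-73.5 − (-82.893))/(-8.521 − (-82.893))
f_A = 9.393 / 74.372 = 0.1263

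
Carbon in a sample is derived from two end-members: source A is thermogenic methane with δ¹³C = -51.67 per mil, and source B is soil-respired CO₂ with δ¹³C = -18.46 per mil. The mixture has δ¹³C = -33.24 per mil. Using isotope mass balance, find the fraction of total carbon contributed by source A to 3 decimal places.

δ_mix = f_A·δ_A + (1 − f_A)·δ_B  ⇒  f_A = (δ_mix − δ_B)/(δ_A − δ_B)
f_A = (-33.24 − (-18.46)) / (-51.67 − (-18.46))
f_A = -14.78 / -33.21 = 0.4450

0.445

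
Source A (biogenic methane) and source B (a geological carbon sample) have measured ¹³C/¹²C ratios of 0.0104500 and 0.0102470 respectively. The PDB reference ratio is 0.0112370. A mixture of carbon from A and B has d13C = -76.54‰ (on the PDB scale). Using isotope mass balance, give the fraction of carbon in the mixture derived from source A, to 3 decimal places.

δ_A = (0.0104500/0.0112370 − 1)×1000 = (0.929964 − 1)×1000 = -70.036‰
δ_B = (0.0102470/0.0112370 − 1)×1000 = (0.911898 − 1)×1000 = -88.102‰
f_A = (δ_mix − δ_B)/(δ_A − δ_B) = (-76.54 − (-88.102))/(-70.036 − (-88.102))
f_A = 11.562 / 18.065 = 0.6400

0.640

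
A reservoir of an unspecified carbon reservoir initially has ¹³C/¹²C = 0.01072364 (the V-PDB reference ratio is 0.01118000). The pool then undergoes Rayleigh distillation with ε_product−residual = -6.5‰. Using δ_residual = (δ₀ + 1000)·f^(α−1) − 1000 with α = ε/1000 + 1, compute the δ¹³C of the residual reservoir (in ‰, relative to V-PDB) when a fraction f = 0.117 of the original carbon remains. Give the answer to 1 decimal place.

-27.3‰

δ₀ = (0.01072364/0.01118000 − 1)×1000 = (0.959181 − 1)×1000 = -40.819‰
α − 1 = ε/1000 = -0.0065
f^(α−1) = 0.117^(-0.0065) = 1.014044
δ_res = (-40.819 + 1000) × 1.014044 − 1000 = 972.651 − 1000 = -27.35‰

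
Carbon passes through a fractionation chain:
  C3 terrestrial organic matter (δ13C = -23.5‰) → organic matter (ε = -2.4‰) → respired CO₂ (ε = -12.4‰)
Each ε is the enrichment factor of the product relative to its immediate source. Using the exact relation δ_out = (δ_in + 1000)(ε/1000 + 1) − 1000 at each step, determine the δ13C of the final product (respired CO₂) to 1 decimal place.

-37.9‰

step 1: δ = (-23.50 + 1000)·(-2.4/1000 + 1) − 1000 = -25.84‰
step 2: δ = (-25.84 + 1000)·(-12.4/1000 + 1) − 1000 = -37.92‰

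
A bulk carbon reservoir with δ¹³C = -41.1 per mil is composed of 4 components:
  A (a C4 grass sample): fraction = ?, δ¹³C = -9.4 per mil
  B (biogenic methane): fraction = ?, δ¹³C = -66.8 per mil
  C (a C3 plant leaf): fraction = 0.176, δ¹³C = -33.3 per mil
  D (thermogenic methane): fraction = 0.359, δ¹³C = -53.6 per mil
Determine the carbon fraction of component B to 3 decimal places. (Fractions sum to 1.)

0.203

Let f_B and f_A be the unknown fractions; fractions sum to 1 so f_B + f_A = 0.465.
Mass balance: Σ fᵢ·δᵢ = δ_bulk ⇒ f_B·(-66.8) + f_A·(-9.4) = -41.1 − (-25.103) = -15.997
Substitute f_A = 0.465 − f_B:
f_B·(-66.8 − -9.4) = -15.997 − 0.465×(-9.4) = -11.626
f_B = -11.626 / -57.4 = 0.2025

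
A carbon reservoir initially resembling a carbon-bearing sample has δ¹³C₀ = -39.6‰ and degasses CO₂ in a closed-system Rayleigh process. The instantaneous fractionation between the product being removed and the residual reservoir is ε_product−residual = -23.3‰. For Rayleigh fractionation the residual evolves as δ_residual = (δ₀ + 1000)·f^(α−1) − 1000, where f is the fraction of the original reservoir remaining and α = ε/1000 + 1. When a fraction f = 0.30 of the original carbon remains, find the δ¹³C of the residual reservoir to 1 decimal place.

Rayleigh residual: δ_res = (δ₀ + 1000)·f^(α−1) − 1000
α = ε/1000 + 1 = 0.97670, so α − 1 = -0.02330
f^(α−1) = 0.30^(-0.02330) = 1.028450
δ_res = (-39.6 + 1000) × 1.028450 − 1000 = 987.723 − 1000 = -12.28‰

-12.3‰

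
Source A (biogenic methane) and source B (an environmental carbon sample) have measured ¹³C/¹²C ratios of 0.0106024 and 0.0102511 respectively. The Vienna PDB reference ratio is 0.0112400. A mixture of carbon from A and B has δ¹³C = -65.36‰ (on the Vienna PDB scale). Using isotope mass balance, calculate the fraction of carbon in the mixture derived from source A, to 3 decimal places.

0.724

δ_A = (0.0106024/0.0112400 − 1)×1000 = (0.943274 − 1)×1000 = -56.726‰
δ_B = (0.0102511/0.0112400 − 1)×1000 = (0.912020 − 1)×1000 = -87.980‰
f_A = (δ_mix − δ_B)/(δ_A − δ_B) = (-65.36 − (-87.980))/(-56.726 − (-87.980))
f_A = 22.620 / 31.254 = 0.7238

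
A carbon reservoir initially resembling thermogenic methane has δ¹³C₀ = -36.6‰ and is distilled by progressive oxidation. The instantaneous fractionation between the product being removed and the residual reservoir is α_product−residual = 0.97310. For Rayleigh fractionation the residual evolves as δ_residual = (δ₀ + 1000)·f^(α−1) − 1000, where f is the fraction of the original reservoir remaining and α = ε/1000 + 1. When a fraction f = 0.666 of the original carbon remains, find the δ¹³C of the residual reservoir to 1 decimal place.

-26.0‰

Rayleigh residual: δ_res = (δ₀ + 1000)·f^(α−1) − 1000
α − 1 = -0.02690
f^(α−1) = 0.666^(-0.02690) = 1.010994
δ_res = (-36.6 + 1000) × 1.010994 − 1000 = 973.992 − 1000 = -26.01‰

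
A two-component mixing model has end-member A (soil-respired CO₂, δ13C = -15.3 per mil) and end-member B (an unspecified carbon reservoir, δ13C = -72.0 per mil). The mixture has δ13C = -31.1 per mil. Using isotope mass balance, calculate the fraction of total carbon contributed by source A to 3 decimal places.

δ_mix = f_A·δ_A + (1 − f_A)·δ_B  ⇒  f_A = (δ_mix − δ_B)/(δ_A − δ_B)
f_A = (-31.1 − (-72.0)) / (-15.3 − (-72.0))
f_A = 40.9 / 56.7 = 0.7213

0.721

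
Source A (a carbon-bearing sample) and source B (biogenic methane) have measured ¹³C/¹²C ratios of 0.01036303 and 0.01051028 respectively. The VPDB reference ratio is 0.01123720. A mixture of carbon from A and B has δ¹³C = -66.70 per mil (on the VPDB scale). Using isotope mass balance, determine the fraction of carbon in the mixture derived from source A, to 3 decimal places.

δ_A = (0.01036303/0.01123720 − 1)×1000 = (0.922207 − 1)×1000 = -77.793 per mil
δ_B = (0.01051028/0.01123720 − 1)×1000 = (0.935311 − 1)×1000 = -64.689 per mil
f_A = (δ_mix − δ_B)/(δ_A − δ_B) = (-66.70 − (-64.689))/(-77.793 − (-64.689))
f_A = -2.011 / -13.104 = 0.1535

0.153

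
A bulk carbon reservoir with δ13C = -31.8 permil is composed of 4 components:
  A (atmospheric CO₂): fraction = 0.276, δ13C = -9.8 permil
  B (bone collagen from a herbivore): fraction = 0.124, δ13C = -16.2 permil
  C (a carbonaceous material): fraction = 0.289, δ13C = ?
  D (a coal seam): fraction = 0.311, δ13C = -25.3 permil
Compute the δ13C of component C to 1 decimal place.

Isotope mass balance: δ_bulk = Σ fᵢ·δᵢ.
-31.8 = 0.276×(-9.8) + 0.124×(-16.2) + 0.289×δ_C + 0.311×(-25.3)
0.289·δ_C = -31.8 − (-12.582) = -19.218
δ_C = -19.218 / 0.289 = -66.50 permil

-66.5 permil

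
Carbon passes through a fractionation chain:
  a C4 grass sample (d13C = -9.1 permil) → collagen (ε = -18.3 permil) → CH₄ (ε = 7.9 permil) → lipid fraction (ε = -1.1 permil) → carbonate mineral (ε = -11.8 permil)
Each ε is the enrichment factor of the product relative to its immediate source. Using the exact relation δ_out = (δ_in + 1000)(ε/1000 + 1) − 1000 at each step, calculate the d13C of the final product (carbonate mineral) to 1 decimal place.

-32.2 permil

step 1: δ = (-9.10 + 1000)·(-18.3/1000 + 1) − 1000 = -27.23 permil
step 2: δ = (-27.23 + 1000)·(7.9/1000 + 1) − 1000 = -19.55 permil
step 3: δ = (-19.55 + 1000)·(-1.1/1000 + 1) − 1000 = -20.63 permil
step 4: δ = (-20.63 + 1000)·(-11.8/1000 + 1) − 1000 = -32.18 permil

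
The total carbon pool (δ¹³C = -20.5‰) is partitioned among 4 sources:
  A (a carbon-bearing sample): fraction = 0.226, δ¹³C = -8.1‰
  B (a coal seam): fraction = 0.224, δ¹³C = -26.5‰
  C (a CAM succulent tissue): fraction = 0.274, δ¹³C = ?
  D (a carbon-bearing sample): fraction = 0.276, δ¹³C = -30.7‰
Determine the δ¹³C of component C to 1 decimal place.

Isotope mass balance: δ_bulk = Σ fᵢ·δᵢ.
-20.5 = 0.226×(-8.1) + 0.224×(-26.5) + 0.274×δ_C + 0.276×(-30.7)
0.274·δ_C = -20.5 − (-16.240) = -4.260
δ_C = -4.260 / 0.274 = -15.55‰

-15.5‰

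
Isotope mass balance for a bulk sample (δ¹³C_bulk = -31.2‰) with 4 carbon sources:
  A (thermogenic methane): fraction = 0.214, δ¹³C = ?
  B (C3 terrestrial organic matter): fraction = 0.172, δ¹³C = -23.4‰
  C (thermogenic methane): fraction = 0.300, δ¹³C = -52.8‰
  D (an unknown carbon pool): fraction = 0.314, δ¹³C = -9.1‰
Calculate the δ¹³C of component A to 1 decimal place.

Isotope mass balance: δ_bulk = Σ fᵢ·δᵢ.
-31.2 = 0.214×δ_A + 0.172×(-23.4) + 0.300×(-52.8) + 0.314×(-9.1)
0.214·δ_A = -31.2 − (-22.722) = -8.478
δ_A = -8.478 / 0.214 = -39.62‰

-39.6‰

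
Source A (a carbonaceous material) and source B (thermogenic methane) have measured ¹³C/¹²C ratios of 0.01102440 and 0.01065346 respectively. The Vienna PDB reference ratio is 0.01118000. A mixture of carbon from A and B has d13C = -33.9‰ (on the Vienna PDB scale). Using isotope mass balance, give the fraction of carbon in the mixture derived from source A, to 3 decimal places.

δ_A = (0.01102440/0.01118000 − 1)×1000 = (0.986082 − 1)×1000 = -13.918‰
δ_B = (0.01065346/0.01118000 − 1)×1000 = (0.952903 − 1)×1000 = -47.097‰
f_A = (δ_mix − δ_B)/(δ_A − δ_B) = (-33.9 − (-47.097))/(-13.918 − (-47.097))
f_A = 13.197 / 33.179 = 0.3977

0.398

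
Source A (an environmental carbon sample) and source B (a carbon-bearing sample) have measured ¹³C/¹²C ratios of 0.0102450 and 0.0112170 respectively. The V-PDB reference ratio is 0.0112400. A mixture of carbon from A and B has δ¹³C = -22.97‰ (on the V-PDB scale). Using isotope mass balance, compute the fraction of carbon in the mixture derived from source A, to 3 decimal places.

0.242

δ_A = (0.0102450/0.0112400 − 1)×1000 = (0.911477 − 1)×1000 = -88.523‰
δ_B = (0.0112170/0.0112400 − 1)×1000 = (0.997954 − 1)×1000 = -2.046‰
f_A = (δ_mix − δ_B)/(δ_A − δ_B) = (-22.97 − (-2.046))/(-88.523 − (-2.046))
f_A = -20.924 / -86.477 = 0.2420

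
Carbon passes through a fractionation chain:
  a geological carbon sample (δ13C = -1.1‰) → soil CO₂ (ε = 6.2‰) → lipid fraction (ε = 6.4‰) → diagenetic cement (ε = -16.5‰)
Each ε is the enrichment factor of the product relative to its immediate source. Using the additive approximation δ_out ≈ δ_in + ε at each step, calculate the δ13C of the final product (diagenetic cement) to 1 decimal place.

step 1: δ ≈ -1.1 + (6.2) = 5.1‰
step 2: δ ≈ 5.1 + (6.4) = 11.5‰
step 3: δ ≈ 11.5 + (-16.5) = -5.0‰

-5.0‰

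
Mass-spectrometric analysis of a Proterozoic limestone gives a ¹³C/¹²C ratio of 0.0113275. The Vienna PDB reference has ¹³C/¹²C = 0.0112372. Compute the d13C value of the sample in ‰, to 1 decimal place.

8.0‰

d13C = (R_sample / R_standard − 1) × 1000
R_sample / R_standard = 0.0113275 / 0.0112372 = 1.008036
d13C = (1.008036 − 1) × 1000 = 8.04‰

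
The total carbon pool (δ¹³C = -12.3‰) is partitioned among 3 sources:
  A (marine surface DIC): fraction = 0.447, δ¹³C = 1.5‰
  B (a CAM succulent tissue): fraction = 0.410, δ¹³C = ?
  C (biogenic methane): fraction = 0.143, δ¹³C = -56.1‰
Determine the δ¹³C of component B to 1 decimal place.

-12.1‰

Isotope mass balance: δ_bulk = Σ fᵢ·δᵢ.
-12.3 = 0.447×(1.5) + 0.410×δ_B + 0.143×(-56.1)
0.410·δ_B = -12.3 − (-7.352) = -4.948
δ_B = -4.948 / 0.410 = -12.07‰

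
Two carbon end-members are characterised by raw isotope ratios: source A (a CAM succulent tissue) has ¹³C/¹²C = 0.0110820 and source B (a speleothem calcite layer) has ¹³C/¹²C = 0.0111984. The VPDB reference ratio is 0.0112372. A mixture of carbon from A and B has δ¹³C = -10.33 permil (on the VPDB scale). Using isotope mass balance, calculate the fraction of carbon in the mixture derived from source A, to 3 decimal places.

δ_A = (0.0110820/0.0112372 − 1)×1000 = (0.986189 − 1)×1000 = -13.811 permil
δ_B = (0.0111984/0.0112372 − 1)×1000 = (0.996547 − 1)×1000 = -3.453 permil
f_A = (δ_mix − δ_B)/(δ_A − δ_B) = (-10.33 − (-3.453))/(-13.811 − (-3.453))
f_A = -6.877 / -10.358 = 0.6639

0.664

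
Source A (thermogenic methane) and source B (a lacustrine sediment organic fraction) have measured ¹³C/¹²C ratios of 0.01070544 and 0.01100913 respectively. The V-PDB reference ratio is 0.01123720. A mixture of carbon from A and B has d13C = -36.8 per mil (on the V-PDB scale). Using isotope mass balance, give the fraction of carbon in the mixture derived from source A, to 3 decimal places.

0.611

δ_A = (0.01070544/0.01123720 − 1)×1000 = (0.952679 − 1)×1000 = -47.321 per mil
δ_B = (0.01100913/0.01123720 − 1)×1000 = (0.979704 − 1)×1000 = -20.296 per mil
f_A = (δ_mix − δ_B)/(δ_A − δ_B) = (-36.8 − (-20.296))/(-47.321 − (-20.296))
f_A = -16.504 / -27.025 = 0.6107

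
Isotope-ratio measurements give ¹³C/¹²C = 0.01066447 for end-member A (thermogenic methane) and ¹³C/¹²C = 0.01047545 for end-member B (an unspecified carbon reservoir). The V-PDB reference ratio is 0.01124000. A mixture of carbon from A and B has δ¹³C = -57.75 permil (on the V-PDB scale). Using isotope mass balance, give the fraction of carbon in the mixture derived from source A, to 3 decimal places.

0.611

δ_A = (0.01066447/0.01124000 − 1)×1000 = (0.948796 − 1)×1000 = -51.204 permil
δ_B = (0.01047545/0.01124000 − 1)×1000 = (0.931980 − 1)×1000 = -68.020 permil
f_A = (δ_mix − δ_B)/(δ_A − δ_B) = (-57.75 − (-68.020))/(-51.204 − (-68.020))
f_A = 10.270 / 16.817 = 0.6107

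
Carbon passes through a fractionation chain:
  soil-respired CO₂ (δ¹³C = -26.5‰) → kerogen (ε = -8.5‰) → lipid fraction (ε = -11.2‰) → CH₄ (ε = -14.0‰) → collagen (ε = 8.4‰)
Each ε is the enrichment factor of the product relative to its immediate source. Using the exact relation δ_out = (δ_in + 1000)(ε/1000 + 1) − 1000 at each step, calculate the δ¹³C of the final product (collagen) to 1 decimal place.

-51.0‰

step 1: δ = (-26.50 + 1000)·(-8.5/1000 + 1) − 1000 = -34.77‰
step 2: δ = (-34.77 + 1000)·(-11.2/1000 + 1) − 1000 = -45.59‰
step 3: δ = (-45.59 + 1000)·(-14.0/1000 + 1) − 1000 = -58.95‰
step 4: δ = (-58.95 + 1000)·(8.4/1000 + 1) − 1000 = -51.04‰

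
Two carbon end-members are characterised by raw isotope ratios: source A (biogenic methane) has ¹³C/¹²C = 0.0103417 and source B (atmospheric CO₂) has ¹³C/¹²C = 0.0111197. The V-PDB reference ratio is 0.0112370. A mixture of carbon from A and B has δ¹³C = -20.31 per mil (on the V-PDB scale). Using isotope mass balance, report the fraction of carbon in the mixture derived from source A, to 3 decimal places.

δ_A = (0.0103417/0.0112370 − 1)×1000 = (0.920326 − 1)×1000 = -79.674 per mil
δ_B = (0.0111197/0.0112370 − 1)×1000 = (0.989561 − 1)×1000 = -10.439 per mil
f_A = (δ_mix − δ_B)/(δ_A − δ_B) = (-20.31 − (-10.439))/(-79.674 − (-10.439))
f_A = -9.871 / -69.236 = 0.1426

0.143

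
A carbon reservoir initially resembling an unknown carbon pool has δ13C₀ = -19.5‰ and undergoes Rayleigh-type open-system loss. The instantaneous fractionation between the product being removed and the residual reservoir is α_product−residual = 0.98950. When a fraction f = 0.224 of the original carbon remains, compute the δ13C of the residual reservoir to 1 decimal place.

-4.0‰

Rayleigh residual: δ_res = (δ₀ + 1000)·f^(α−1) − 1000
α − 1 = -0.01050
f^(α−1) = 0.224^(-0.01050) = 1.015833
δ_res = (-19.5 + 1000) × 1.015833 − 1000 = 996.024 − 1000 = -3.98‰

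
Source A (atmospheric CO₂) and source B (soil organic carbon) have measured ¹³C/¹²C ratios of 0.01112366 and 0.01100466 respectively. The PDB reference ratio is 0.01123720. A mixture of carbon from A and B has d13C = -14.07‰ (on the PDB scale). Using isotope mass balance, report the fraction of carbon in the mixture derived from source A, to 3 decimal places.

δ_A = (0.01112366/0.01123720 − 1)×1000 = (0.989896 − 1)×1000 = -10.104‰
δ_B = (0.01100466/0.01123720 − 1)×1000 = (0.979306 − 1)×1000 = -20.694‰
f_A = (δ_mix − δ_B)/(δ_A − δ_B) = (-14.07 − (-20.694))/(-10.104 − (-20.694))
f_A = 6.624 / 10.590 = 0.6255

0.625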